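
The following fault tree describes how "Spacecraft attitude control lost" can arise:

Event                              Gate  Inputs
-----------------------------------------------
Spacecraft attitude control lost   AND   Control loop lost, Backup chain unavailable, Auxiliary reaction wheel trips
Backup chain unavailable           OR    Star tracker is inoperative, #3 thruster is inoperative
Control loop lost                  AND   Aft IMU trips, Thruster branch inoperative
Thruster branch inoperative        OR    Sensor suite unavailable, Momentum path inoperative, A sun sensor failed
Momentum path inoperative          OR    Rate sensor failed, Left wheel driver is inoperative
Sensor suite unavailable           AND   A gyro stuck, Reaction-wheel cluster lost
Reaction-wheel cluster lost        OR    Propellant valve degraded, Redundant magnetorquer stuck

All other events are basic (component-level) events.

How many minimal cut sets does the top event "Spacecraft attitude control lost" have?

Reaction-wheel cluster lost [OR]: union of children's cut sets → 2 cut set(s).
Sensor suite unavailable [AND]: one cut set from each child combined → 1 × 2 = 2 cut set(s).
Momentum path inoperative [OR]: union of children's cut sets → 2 cut set(s).
Thruster branch inoperative [OR]: union of children's cut sets → 5 cut set(s).
Control loop lost [AND]: one cut set from each child combined → 1 × 5 = 5 cut set(s).
Backup chain unavailable [OR]: union of children's cut sets → 2 cut set(s).
Spacecraft attitude control lost [AND]: one cut set from each child combined → 5 × 2 × 1 = 10 cut set(s).
Minimal cut sets: {A gyro stuck, Aft IMU trips, Auxiliary reaction wheel trips, Propellant valve degraded, Star tracker is inoperative}; {#3 thruster is inoperative, A gyro stuck, Aft IMU trips, Auxiliary reaction wheel trips, Propellant valve degraded}; {A gyro stuck, Aft IMU trips, Auxiliary reaction wheel trips, Redundant magnetorquer stuck, Star tracker is inoperative}; {#3 thruster is inoperative, A gyro stuck, Aft IMU trips, Auxiliary reaction wheel trips, Redundant magnetorquer stuck}; {Aft IMU trips, Auxiliary reaction wheel trips, Rate sensor failed, Star tracker is inoperative}; {#3 thruster is inoperative, Aft IMU trips, Auxiliary reaction wheel trips, Rate sensor failed}; {Aft IMU trips, Auxiliary reaction wheel trips, Left wheel driver is inoperative, Star tracker is inoperative}; {#3 thruster is inoperative, Aft IMU trips, Auxiliary reaction wheel trips, Left wheel driver is inoperative}; {A sun sensor failed, Aft IMU trips, Auxiliary reaction wheel trips, Star tracker is inoperative}; {#3 thruster is inoperative, A sun sensor failed, Aft IMU trips, Auxiliary reaction wheel trips}.

10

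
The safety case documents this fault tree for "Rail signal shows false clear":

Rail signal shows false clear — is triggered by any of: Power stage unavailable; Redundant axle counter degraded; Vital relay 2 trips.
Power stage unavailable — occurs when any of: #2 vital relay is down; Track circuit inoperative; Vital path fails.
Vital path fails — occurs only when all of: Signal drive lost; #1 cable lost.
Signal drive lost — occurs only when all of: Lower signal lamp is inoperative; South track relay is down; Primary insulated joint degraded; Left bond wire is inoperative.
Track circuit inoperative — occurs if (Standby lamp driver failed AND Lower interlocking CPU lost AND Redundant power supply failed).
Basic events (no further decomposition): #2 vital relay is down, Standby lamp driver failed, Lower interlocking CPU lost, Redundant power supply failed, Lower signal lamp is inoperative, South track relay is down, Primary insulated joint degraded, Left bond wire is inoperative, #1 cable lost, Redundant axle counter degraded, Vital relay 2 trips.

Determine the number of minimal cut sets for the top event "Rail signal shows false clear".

5

Track circuit inoperative [AND]: one cut set from each child combined → 1 × 1 × 1 = 1 cut set(s).
Signal drive lost [AND]: one cut set from each child combined → 1 × 1 × 1 × 1 = 1 cut set(s).
Vital path fails [AND]: one cut set from each child combined → 1 × 1 = 1 cut set(s).
Power stage unavailable [OR]: union of children's cut sets → 3 cut set(s).
Rail signal shows false clear [OR]: union of children's cut sets → 5 cut set(s).
Minimal cut sets: {#2 vital relay is down}; {Lower interlocking CPU lost, Redundant power supply failed, Standby lamp driver failed}; {#1 cable lost, Left bond wire is inoperative, Lower signal lamp is inoperative, Primary insulated joint degraded, South track relay is down}; {Redundant axle counter degraded}; {Vital relay 2 trips}.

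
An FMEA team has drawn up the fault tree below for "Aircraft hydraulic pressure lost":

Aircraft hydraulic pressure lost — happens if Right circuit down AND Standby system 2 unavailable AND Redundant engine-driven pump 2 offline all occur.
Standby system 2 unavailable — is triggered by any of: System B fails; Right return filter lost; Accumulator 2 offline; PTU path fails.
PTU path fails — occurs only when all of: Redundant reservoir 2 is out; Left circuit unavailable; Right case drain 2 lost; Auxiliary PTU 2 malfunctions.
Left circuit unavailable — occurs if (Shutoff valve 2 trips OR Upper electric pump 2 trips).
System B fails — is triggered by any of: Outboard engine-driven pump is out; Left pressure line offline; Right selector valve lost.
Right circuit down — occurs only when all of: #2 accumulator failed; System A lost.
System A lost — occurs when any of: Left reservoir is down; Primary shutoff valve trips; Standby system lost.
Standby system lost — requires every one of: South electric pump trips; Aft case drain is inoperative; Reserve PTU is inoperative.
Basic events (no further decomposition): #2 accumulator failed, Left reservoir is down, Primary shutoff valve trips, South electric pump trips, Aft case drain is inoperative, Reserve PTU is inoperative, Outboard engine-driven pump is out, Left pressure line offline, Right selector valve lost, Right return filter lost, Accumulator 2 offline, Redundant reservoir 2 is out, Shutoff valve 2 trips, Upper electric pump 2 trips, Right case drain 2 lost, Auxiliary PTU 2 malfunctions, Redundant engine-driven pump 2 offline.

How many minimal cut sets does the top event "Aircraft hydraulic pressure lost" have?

Standby system lost [AND]: one cut set from each child combined → 1 × 1 × 1 = 1 cut set(s).
System A lost [OR]: union of children's cut sets → 3 cut set(s).
Right circuit down [AND]: one cut set from each child combined → 1 × 3 = 3 cut set(s).
System B fails [OR]: union of children's cut sets → 3 cut set(s).
Left circuit unavailable [OR]: union of children's cut sets → 2 cut set(s).
PTU path fails [AND]: one cut set from each child combined → 1 × 2 × 1 × 1 = 2 cut set(s).
Standby system 2 unavailable [OR]: union of children's cut sets → 7 cut set(s).
Aircraft hydraulic pressure lost [AND]: one cut set from each child combined → 3 × 7 × 1 = 21 cut set(s).

21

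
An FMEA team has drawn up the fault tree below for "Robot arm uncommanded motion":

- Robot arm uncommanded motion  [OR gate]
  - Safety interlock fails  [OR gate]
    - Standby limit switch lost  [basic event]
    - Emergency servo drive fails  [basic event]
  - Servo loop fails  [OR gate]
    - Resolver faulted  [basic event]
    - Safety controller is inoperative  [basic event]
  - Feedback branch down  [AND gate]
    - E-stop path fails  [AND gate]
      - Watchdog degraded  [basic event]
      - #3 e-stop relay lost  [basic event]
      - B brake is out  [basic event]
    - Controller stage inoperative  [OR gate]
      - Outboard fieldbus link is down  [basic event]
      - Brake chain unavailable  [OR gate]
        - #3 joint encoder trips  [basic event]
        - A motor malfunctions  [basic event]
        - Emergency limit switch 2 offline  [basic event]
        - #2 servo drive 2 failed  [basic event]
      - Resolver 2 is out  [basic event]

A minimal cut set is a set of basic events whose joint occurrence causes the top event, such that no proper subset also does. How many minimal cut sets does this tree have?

10

Safety interlock fails [OR]: union of children's cut sets → 2 cut set(s).
Servo loop fails [OR]: union of children's cut sets → 2 cut set(s).
E-stop path fails [AND]: one cut set from each child combined → 1 × 1 × 1 = 1 cut set(s).
Brake chain unavailable [OR]: union of children's cut sets → 4 cut set(s).
Controller stage inoperative [OR]: union of children's cut sets → 6 cut set(s).
Feedback branch down [AND]: one cut set from each child combined → 1 × 6 = 6 cut set(s).
Robot arm uncommanded motion [OR]: union of children's cut sets → 10 cut set(s).
Minimal cut sets: {Standby limit switch lost}; {Emergency servo drive fails}; {Resolver faulted}; {Safety controller is inoperative}; {#3 e-stop relay lost, B brake is out, Outboard fieldbus link is down, Watchdog degraded}; {#3 e-stop relay lost, #3 joint encoder trips, B brake is out, Watchdog degraded}; {#3 e-stop relay lost, A motor malfunctions, B brake is out, Watchdog degraded}; {#3 e-stop relay lost, B brake is out, Emergency limit switch 2 offline, Watchdog degraded}; {#2 servo drive 2 failed, #3 e-stop relay lost, B brake is out, Watchdog degraded}; {#3 e-stop relay lost, B brake is out, Resolver 2 is out, Watchdog degraded}.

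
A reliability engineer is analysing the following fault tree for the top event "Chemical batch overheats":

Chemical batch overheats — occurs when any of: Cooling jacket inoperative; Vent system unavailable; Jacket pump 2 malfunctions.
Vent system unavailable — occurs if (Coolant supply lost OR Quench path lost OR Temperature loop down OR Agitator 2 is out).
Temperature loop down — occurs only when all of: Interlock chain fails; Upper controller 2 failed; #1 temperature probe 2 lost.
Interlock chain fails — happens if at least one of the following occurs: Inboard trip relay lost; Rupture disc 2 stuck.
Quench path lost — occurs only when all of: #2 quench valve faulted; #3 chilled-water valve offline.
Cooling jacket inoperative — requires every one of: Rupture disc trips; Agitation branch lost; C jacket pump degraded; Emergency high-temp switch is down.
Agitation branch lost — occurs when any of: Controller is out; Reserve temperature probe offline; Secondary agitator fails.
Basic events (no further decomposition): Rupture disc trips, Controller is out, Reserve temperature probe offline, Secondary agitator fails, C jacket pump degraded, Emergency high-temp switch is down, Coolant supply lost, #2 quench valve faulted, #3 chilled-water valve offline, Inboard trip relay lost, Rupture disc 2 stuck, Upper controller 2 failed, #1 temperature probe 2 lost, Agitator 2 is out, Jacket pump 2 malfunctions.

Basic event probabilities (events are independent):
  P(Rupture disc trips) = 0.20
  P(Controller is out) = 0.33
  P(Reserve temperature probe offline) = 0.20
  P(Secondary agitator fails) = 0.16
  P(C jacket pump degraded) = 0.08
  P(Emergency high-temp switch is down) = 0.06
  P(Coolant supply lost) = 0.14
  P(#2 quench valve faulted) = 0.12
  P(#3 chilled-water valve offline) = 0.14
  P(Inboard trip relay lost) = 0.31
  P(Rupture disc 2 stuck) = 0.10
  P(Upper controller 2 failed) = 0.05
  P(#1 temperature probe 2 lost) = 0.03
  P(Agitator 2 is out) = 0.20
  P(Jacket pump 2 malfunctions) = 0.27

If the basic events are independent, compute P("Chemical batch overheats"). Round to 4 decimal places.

P(Agitation branch lost) [OR] = 1 − (1−0.33) × (1−0.20) × (1−0.16) = 0.549760
P(Cooling jacket inoperative) [AND] = 0.20 × 0.549760 × 0.08 × 0.06 = 0.000528
P(Quench path lost) [AND] = 0.12 × 0.14 = 0.016800
P(Interlock chain fails) [OR] = 1 − (1−0.31) × (1−0.10) = 0.379000
P(Temperature loop down) [AND] = 0.379000 × 0.05 × 0.03 = 0.000569
P(Vent system unavailable) [OR] = 1 − (1−0.14) × (1−0.016800) × (1−0.000569) × (1−0.20) = 0.323943
P(Chemical batch overheats) [OR] = 1 − (1−0.000528) × (1−0.323943) × (1−0.27) = 0.506739
Rounded to 4 decimal places: P(Chemical batch overheats) ≈ 0.5067.

0.5067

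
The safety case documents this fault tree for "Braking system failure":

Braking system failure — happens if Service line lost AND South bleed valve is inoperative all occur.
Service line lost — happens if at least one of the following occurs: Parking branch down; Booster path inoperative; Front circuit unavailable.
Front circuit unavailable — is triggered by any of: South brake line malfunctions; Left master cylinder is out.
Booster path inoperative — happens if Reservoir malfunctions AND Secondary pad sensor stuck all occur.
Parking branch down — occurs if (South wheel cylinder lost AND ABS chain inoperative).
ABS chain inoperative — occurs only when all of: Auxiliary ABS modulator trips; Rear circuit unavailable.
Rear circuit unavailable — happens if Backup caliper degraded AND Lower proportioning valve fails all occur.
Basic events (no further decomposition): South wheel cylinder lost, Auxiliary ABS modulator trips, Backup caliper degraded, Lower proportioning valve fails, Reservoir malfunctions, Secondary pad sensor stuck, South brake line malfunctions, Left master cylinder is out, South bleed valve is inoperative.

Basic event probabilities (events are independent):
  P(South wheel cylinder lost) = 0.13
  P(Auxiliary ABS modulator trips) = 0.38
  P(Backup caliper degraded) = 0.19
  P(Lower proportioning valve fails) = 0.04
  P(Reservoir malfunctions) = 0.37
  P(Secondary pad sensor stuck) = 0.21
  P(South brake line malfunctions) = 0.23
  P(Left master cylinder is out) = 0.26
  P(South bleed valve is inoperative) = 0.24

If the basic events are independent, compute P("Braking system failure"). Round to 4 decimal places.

0.1139

P(Rear circuit unavailable) [AND] = 0.19 × 0.04 = 0.007600
P(ABS chain inoperative) [AND] = 0.38 × 0.007600 = 0.002888
P(Parking branch down) [AND] = 0.13 × 0.002888 = 0.000375
P(Booster path inoperative) [AND] = 0.37 × 0.21 = 0.077700
P(Front circuit unavailable) [OR] = 1 − (1−0.23) × (1−0.26) = 0.430200
P(Service line lost) [OR] = 1 − (1−0.000375) × (1−0.077700) × (1−0.430200) = 0.474671
P(Braking system failure) [AND] = 0.474671 × 0.24 = 0.113921
Rounded to 4 decimal places: P(Braking system failure) ≈ 0.1139.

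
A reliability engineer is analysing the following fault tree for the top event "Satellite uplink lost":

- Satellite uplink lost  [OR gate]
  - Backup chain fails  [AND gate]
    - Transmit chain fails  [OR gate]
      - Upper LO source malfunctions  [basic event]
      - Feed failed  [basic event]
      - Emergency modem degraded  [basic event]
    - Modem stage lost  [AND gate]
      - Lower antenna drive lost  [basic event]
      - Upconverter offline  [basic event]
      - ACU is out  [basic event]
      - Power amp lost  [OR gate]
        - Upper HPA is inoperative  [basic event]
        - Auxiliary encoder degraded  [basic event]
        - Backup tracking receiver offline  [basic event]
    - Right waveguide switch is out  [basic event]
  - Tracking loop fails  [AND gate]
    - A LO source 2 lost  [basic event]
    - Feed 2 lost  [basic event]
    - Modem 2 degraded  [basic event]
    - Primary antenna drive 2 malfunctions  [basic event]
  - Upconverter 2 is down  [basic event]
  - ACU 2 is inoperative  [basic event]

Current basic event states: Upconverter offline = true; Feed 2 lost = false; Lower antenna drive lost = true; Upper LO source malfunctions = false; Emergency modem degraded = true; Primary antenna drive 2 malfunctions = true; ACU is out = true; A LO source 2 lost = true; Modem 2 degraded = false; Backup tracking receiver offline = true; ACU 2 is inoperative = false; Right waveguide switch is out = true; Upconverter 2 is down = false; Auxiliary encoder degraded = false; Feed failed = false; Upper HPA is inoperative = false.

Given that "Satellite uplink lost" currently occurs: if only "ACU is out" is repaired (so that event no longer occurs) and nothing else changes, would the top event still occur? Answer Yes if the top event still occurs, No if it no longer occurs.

Counterfactual: set "ACU is out" to not occurred.
Transmit chain fails [OR]: Upper LO source malfunctions=not, Feed failed=not, Emergency modem degraded=occurs → at least one input occurs → occurs.
Power amp lost [OR]: Upper HPA is inoperative=not, Auxiliary encoder degraded=not, Backup tracking receiver offline=occurs → at least one input occurs → occurs.
Modem stage lost [AND]: Lower antenna drive lost=occurs, Upconverter offline=occurs, ACU is out=not, Power amp lost=occurs → not all inputs occur → does not occur.
Backup chain fails [AND]: Transmit chain fails=occurs, Modem stage lost=not, Right waveguide switch is out=occurs → not all inputs occur → does not occur.
Tracking loop fails [AND]: A LO source 2 lost=occurs, Feed 2 lost=not, Modem 2 degraded=not, Primary antenna drive 2 malfunctions=occurs → not all inputs occur → does not occur.
Satellite uplink lost [OR]: Backup chain fails=not, Tracking loop fails=not, Upconverter 2 is down=not, ACU 2 is inoperative=not → no input occurs → does not occur.

No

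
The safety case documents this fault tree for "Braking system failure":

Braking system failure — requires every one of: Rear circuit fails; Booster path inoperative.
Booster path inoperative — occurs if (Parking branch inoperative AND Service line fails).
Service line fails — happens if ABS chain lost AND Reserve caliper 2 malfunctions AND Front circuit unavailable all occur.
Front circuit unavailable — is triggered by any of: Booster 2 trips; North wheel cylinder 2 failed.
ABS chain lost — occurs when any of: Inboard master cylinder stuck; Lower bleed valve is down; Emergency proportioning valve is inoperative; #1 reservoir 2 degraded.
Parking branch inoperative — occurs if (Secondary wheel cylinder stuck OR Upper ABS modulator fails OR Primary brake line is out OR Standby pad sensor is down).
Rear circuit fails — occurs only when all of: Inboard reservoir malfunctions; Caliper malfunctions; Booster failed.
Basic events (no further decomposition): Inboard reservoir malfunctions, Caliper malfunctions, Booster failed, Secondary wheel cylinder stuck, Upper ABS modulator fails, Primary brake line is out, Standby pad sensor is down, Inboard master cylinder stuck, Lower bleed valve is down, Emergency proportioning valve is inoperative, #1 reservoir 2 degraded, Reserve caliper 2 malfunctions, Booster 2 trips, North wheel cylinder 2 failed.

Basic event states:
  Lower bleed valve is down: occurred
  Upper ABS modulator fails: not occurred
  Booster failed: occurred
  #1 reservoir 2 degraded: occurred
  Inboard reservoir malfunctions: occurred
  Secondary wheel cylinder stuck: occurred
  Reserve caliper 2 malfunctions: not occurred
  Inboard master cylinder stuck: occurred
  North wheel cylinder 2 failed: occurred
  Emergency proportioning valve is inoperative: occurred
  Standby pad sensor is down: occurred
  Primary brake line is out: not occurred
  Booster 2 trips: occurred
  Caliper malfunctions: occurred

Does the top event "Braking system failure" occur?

No

Rear circuit fails [AND]: Inboard reservoir malfunctions=occurs, Caliper malfunctions=occurs, Booster failed=occurs → all inputs occur → occurs.
Parking branch inoperative [OR]: Secondary wheel cylinder stuck=occurs, Upper ABS modulator fails=not, Primary brake line is out=not, Standby pad sensor is down=occurs → at least one input occurs → occurs.
ABS chain lost [OR]: Inboard master cylinder stuck=occurs, Lower bleed valve is down=occurs, Emergency proportioning valve is inoperative=occurs, #1 reservoir 2 degraded=occurs → at least one input occurs → occurs.
Front circuit unavailable [OR]: Booster 2 trips=occurs, North wheel cylinder 2 failed=occurs → at least one input occurs → occurs.
Service line fails [AND]: ABS chain lost=occurs, Reserve caliper 2 malfunctions=not, Front circuit unavailable=occurs → not all inputs occur → does not occur.
Booster path inoperative [AND]: Parking branch inoperative=occurs, Service line fails=not → not all inputs occur → does not occur.
Braking system failure [AND]: Rear circuit fails=occurs, Booster path inoperative=not → not all inputs occur → does not occur.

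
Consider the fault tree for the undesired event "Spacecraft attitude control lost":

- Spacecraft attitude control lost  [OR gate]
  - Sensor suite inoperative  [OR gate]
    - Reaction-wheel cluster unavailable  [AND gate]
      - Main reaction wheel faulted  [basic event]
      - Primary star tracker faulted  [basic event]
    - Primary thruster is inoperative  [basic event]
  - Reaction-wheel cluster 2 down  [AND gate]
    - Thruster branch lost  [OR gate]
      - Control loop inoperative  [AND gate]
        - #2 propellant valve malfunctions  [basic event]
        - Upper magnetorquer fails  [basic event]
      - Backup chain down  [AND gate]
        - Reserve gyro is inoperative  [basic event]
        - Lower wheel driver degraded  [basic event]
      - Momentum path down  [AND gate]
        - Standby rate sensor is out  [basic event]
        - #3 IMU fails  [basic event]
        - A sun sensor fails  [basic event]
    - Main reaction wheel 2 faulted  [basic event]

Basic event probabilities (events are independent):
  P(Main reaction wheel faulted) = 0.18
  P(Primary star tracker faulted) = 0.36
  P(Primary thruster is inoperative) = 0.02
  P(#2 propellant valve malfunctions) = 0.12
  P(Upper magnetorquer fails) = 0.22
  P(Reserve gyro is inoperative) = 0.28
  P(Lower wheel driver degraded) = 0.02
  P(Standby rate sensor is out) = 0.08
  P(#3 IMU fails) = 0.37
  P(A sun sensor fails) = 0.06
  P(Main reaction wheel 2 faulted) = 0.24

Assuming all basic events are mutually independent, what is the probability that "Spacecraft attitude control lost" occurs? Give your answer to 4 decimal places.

P(Reaction-wheel cluster unavailable) [AND] = 0.18 × 0.36 = 0.064800
P(Sensor suite inoperative) [OR] = 1 − (1−0.064800) × (1−0.02) = 0.083504
P(Control loop inoperative) [AND] = 0.12 × 0.22 = 0.026400
P(Backup chain down) [AND] = 0.28 × 0.02 = 0.005600
P(Momentum path down) [AND] = 0.08 × 0.37 × 0.06 = 0.001776
P(Thruster branch lost) [OR] = 1 − (1−0.026400) × (1−0.005600) × (1−0.001776) = 0.033572
P(Reaction-wheel cluster 2 down) [AND] = 0.033572 × 0.24 = 0.008057
P(Spacecraft attitude control lost) [OR] = 1 − (1−0.083504) × (1−0.008057) = 0.090888
Rounded to 4 decimal places: P(Spacecraft attitude control lost) ≈ 0.0909.

0.0909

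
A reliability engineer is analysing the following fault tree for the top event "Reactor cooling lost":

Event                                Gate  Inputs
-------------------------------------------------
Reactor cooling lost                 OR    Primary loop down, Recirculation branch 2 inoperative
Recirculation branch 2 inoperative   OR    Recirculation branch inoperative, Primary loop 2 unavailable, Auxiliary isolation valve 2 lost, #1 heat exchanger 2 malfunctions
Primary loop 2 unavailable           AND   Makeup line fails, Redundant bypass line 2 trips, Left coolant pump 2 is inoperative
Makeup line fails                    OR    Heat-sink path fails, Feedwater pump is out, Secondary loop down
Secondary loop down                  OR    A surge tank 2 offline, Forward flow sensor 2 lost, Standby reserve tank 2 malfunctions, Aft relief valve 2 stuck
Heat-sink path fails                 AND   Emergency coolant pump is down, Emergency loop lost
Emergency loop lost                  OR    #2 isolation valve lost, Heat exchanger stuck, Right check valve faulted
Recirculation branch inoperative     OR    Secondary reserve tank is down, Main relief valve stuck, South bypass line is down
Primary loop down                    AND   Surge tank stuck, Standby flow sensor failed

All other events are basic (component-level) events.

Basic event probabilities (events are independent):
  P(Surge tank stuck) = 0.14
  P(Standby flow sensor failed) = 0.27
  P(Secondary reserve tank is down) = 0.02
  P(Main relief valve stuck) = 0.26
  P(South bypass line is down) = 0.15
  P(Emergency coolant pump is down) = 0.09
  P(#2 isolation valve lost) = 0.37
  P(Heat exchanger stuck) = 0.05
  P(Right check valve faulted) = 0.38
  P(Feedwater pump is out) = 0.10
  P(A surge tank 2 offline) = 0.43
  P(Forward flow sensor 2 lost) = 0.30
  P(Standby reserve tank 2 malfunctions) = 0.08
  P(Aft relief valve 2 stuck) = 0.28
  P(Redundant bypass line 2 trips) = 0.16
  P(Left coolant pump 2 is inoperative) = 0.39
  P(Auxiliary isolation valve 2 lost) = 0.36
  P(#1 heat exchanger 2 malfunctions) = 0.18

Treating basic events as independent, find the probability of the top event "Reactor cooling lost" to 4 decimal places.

0.7038

P(Primary loop down) [AND] = 0.14 × 0.27 = 0.037800
P(Recirculation branch inoperative) [OR] = 1 − (1−0.02) × (1−0.26) × (1−0.15) = 0.383580
P(Emergency loop lost) [OR] = 1 − (1−0.37) × (1−0.05) × (1−0.38) = 0.628930
P(Heat-sink path fails) [AND] = 0.09 × 0.628930 = 0.056604
P(Secondary loop down) [OR] = 1 − (1−0.43) × (1−0.30) × (1−0.08) × (1−0.28) = 0.735702
P(Makeup line fails) [OR] = 1 − (1−0.056604) × (1−0.10) × (1−0.735702) = 0.775596
P(Primary loop 2 unavailable) [AND] = 0.775596 × 0.16 × 0.39 = 0.048397
P(Recirculation branch 2 inoperative) [OR] = 1 − (1−0.383580) × (1−0.048397) × (1−0.36) × (1−0.18) = 0.692159
P(Reactor cooling lost) [OR] = 1 − (1−0.037800) × (1−0.692159) = 0.703795
Rounded to 4 decimal places: P(Reactor cooling lost) ≈ 0.7038.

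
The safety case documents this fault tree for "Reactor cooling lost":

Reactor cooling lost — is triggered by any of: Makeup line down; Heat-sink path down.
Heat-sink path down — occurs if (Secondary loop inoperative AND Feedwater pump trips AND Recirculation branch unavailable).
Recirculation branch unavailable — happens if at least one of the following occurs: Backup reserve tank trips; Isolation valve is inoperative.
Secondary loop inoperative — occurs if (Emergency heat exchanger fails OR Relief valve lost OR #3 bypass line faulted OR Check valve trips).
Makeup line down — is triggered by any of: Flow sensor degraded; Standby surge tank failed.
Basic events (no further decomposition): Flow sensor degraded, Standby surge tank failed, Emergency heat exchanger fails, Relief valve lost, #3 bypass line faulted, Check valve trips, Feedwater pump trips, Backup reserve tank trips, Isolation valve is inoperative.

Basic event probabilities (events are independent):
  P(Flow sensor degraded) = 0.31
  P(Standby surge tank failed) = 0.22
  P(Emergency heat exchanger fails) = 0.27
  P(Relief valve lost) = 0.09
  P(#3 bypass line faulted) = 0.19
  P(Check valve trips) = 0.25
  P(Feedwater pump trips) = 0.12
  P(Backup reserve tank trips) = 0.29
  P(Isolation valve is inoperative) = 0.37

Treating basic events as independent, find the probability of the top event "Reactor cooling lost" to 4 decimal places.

P(Makeup line down) [OR] = 1 − (1−0.31) × (1−0.22) = 0.461800
P(Secondary loop inoperative) [OR] = 1 − (1−0.27) × (1−0.09) × (1−0.19) × (1−0.25) = 0.596438
P(Recirculation branch unavailable) [OR] = 1 − (1−0.29) × (1−0.37) = 0.552700
P(Heat-sink path down) [AND] = 0.596438 × 0.12 × 0.552700 = 0.039558
P(Reactor cooling lost) [OR] = 1 − (1−0.461800) × (1−0.039558) = 0.483090
Rounded to 4 decimal places: P(Reactor cooling lost) ≈ 0.4831.

0.4831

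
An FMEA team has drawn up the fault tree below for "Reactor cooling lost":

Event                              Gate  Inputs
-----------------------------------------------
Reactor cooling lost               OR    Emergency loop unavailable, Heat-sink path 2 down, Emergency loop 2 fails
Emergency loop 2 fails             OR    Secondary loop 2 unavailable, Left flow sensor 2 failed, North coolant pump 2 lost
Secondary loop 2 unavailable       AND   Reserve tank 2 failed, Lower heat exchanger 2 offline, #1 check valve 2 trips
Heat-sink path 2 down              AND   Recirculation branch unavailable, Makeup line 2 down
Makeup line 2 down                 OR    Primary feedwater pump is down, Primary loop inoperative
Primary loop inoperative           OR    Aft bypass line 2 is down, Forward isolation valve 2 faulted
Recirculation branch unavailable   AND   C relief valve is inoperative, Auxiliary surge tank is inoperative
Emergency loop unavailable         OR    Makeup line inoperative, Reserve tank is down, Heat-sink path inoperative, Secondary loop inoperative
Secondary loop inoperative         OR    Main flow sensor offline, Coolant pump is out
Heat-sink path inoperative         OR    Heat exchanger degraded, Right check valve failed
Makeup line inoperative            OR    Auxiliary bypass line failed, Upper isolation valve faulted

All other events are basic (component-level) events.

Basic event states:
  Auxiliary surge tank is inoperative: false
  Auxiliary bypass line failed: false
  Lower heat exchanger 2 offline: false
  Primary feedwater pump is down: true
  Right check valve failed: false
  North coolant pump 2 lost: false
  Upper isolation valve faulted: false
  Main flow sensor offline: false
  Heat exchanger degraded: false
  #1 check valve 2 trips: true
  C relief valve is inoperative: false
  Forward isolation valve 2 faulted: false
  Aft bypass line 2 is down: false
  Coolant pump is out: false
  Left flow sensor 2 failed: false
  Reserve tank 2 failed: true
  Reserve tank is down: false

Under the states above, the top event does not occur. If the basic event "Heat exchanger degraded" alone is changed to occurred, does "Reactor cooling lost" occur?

Yes

Counterfactual: set "Heat exchanger degraded" to occurred.
Makeup line inoperative [OR]: Auxiliary bypass line failed=not, Upper isolation valve faulted=not → no input occurs → does not occur.
Heat-sink path inoperative [OR]: Heat exchanger degraded=occurs, Right check valve failed=not → at least one input occurs → occurs.
Secondary loop inoperative [OR]: Main flow sensor offline=not, Coolant pump is out=not → no input occurs → does not occur.
Emergency loop unavailable [OR]: Makeup line inoperative=not, Reserve tank is down=not, Heat-sink path inoperative=occurs, Secondary loop inoperative=not → at least one input occurs → occurs.
Recirculation branch unavailable [AND]: C relief valve is inoperative=not, Auxiliary surge tank is inoperative=not → not all inputs occur → does not occur.
Primary loop inoperative [OR]: Aft bypass line 2 is down=not, Forward isolation valve 2 faulted=not → no input occurs → does not occur.
Makeup line 2 down [OR]: Primary feedwater pump is down=occurs, Primary loop inoperative=not → at least one input occurs → occurs.
Heat-sink path 2 down [AND]: Recirculation branch unavailable=not, Makeup line 2 down=occurs → not all inputs occur → does not occur.
Secondary loop 2 unavailable [AND]: Reserve tank 2 failed=occurs, Lower heat exchanger 2 offline=not, #1 check valve 2 trips=occurs → not all inputs occur → does not occur.
Emergency loop 2 fails [OR]: Secondary loop 2 unavailable=not, Left flow sensor 2 failed=not, North coolant pump 2 lost=not → no input occurs → does not occur.
Reactor cooling lost [OR]: Emergency loop unavailable=occurs, Heat-sink path 2 down=not, Emergency loop 2 fails=not → at least one input occurs → occurs.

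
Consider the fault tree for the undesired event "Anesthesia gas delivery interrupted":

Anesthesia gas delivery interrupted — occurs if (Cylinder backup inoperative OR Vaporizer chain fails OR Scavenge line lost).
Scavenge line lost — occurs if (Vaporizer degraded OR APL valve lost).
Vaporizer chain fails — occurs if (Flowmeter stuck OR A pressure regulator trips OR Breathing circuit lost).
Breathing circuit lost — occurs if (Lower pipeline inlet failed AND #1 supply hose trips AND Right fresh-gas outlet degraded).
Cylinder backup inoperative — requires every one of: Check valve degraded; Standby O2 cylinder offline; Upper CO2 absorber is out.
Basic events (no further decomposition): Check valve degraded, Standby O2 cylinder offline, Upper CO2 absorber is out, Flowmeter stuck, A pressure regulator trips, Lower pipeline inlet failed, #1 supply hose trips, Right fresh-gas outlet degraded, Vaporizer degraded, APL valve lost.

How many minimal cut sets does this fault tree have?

Cylinder backup inoperative [AND]: one cut set from each child combined → 1 × 1 × 1 = 1 cut set(s).
Breathing circuit lost [AND]: one cut set from each child combined → 1 × 1 × 1 = 1 cut set(s).
Vaporizer chain fails [OR]: union of children's cut sets → 3 cut set(s).
Scavenge line lost [OR]: union of children's cut sets → 2 cut set(s).
Anesthesia gas delivery interrupted [OR]: union of children's cut sets → 6 cut set(s).
Minimal cut sets: {Check valve degraded, Standby O2 cylinder offline, Upper CO2 absorber is out}; {Flowmeter stuck}; {A pressure regulator trips}; {#1 supply hose trips, Lower pipeline inlet failed, Right fresh-gas outlet degraded}; {Vaporizer degraded}; {APL valve lost}.

6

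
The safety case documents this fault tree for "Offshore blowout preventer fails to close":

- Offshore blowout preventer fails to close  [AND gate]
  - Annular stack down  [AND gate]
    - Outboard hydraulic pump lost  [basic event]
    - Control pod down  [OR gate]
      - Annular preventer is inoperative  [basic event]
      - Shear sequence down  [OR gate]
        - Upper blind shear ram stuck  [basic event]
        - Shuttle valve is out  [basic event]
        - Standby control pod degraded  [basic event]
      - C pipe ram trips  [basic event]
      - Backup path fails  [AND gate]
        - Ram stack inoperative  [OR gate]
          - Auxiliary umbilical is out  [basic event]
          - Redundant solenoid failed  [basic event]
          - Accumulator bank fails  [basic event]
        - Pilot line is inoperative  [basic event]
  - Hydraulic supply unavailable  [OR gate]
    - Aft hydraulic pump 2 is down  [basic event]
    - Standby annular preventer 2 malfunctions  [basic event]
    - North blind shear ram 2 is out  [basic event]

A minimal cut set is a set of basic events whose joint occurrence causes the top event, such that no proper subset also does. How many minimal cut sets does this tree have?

Shear sequence down [OR]: union of children's cut sets → 3 cut set(s).
Ram stack inoperative [OR]: union of children's cut sets → 3 cut set(s).
Backup path fails [AND]: one cut set from each child combined → 3 × 1 = 3 cut set(s).
Control pod down [OR]: union of children's cut sets → 8 cut set(s).
Annular stack down [AND]: one cut set from each child combined → 1 × 8 = 8 cut set(s).
Hydraulic supply unavailable [OR]: union of children's cut sets → 3 cut set(s).
Offshore blowout preventer fails to close [AND]: one cut set from each child combined → 8 × 3 = 24 cut set(s).

24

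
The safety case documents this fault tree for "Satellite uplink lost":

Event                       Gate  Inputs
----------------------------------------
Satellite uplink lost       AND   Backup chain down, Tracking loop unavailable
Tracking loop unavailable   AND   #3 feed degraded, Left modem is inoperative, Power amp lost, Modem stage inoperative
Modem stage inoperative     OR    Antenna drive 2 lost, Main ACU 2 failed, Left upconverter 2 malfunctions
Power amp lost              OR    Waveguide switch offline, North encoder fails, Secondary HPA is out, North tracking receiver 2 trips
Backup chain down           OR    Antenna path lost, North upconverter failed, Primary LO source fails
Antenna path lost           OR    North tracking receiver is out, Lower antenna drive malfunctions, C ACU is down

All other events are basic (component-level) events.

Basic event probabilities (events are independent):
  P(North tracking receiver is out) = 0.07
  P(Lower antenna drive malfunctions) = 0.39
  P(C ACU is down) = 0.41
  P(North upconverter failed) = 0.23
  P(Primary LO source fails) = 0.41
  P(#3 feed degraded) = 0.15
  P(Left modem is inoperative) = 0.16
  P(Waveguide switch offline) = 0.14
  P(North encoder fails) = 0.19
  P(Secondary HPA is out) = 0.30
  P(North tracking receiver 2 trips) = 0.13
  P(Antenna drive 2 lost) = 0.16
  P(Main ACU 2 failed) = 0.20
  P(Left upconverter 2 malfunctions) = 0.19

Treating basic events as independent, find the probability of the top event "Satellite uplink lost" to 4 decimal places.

0.0053

P(Antenna path lost) [OR] = 1 − (1−0.07) × (1−0.39) × (1−0.41) = 0.665293
P(Backup chain down) [OR] = 1 − (1−0.665293) × (1−0.23) × (1−0.41) = 0.847943
P(Power amp lost) [OR] = 1 − (1−0.14) × (1−0.19) × (1−0.30) × (1−0.13) = 0.575771
P(Modem stage inoperative) [OR] = 1 − (1−0.16) × (1−0.20) × (1−0.19) = 0.455680
P(Tracking loop unavailable) [AND] = 0.15 × 0.16 × 0.575771 × 0.455680 = 0.006297
P(Satellite uplink lost) [AND] = 0.847943 × 0.006297 = 0.005339
Rounded to 4 decimal places: P(Satellite uplink lost) ≈ 0.0053.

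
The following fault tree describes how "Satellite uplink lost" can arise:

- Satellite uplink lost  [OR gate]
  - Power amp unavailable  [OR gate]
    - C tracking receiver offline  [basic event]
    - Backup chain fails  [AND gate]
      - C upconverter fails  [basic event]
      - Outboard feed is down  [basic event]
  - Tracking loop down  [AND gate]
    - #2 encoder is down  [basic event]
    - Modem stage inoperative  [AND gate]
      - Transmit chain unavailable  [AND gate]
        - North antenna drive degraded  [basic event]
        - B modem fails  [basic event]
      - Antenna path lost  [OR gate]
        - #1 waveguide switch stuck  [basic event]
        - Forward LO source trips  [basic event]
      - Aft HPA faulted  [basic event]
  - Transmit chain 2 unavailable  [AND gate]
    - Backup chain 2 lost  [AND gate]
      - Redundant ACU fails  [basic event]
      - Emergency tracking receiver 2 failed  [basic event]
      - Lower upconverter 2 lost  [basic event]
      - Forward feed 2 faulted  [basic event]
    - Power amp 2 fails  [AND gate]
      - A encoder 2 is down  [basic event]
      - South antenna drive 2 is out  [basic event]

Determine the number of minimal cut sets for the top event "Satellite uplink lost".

Backup chain fails [AND]: one cut set from each child combined → 1 × 1 = 1 cut set(s).
Power amp unavailable [OR]: union of children's cut sets → 2 cut set(s).
Transmit chain unavailable [AND]: one cut set from each child combined → 1 × 1 = 1 cut set(s).
Antenna path lost [OR]: union of children's cut sets → 2 cut set(s).
Modem stage inoperative [AND]: one cut set from each child combined → 1 × 2 × 1 = 2 cut set(s).
Tracking loop down [AND]: one cut set from each child combined → 1 × 2 = 2 cut set(s).
Backup chain 2 lost [AND]: one cut set from each child combined → 1 × 1 × 1 × 1 = 1 cut set(s).
Power amp 2 fails [AND]: one cut set from each child combined → 1 × 1 = 1 cut set(s).
Transmit chain 2 unavailable [AND]: one cut set from each child combined → 1 × 1 = 1 cut set(s).
Satellite uplink lost [OR]: union of children's cut sets → 5 cut set(s).
Minimal cut sets: {C tracking receiver offline}; {C upconverter fails, Outboard feed is down}; {#1 waveguide switch stuck, #2 encoder is down, Aft HPA faulted, B modem fails, North antenna drive degraded}; {#2 encoder is down, Aft HPA faulted, B modem fails, Forward LO source trips, North antenna drive degraded}; {A encoder 2 is down, Emergency tracking receiver 2 failed, Forward feed 2 faulted, Lower upconverter 2 lost, Redundant ACU fails, South antenna drive 2 is out}.

5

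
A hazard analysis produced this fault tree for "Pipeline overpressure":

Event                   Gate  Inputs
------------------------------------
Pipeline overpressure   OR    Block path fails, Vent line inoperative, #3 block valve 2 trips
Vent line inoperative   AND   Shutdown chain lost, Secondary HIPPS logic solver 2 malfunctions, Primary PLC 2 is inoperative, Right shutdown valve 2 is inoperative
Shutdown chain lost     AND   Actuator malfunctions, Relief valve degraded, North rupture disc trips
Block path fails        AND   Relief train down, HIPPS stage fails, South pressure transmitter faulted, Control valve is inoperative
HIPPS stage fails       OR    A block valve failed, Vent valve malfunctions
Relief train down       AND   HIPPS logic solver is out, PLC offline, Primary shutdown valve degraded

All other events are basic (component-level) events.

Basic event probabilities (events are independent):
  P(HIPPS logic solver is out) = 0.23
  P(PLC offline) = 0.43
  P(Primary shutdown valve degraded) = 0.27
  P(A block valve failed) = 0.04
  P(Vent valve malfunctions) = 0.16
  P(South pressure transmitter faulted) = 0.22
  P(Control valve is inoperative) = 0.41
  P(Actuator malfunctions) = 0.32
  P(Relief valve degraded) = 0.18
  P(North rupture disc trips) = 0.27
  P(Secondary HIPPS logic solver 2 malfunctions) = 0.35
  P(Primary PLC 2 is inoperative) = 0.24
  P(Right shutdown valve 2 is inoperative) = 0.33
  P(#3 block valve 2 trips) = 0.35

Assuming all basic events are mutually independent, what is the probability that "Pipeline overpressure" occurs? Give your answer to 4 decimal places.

0.3506

P(Relief train down) [AND] = 0.23 × 0.43 × 0.27 = 0.026703
P(HIPPS stage fails) [OR] = 1 − (1−0.04) × (1−0.16) = 0.193600
P(Block path fails) [AND] = 0.026703 × 0.193600 × 0.22 × 0.41 = 0.000466
P(Shutdown chain lost) [AND] = 0.32 × 0.18 × 0.27 = 0.015552
P(Vent line inoperative) [AND] = 0.015552 × 0.35 × 0.24 × 0.33 = 0.000431
P(Pipeline overpressure) [OR] = 1 − (1−0.000466) × (1−0.000431) × (1−0.35) = 0.350583
Rounded to 4 decimal places: P(Pipeline overpressure) ≈ 0.3506.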